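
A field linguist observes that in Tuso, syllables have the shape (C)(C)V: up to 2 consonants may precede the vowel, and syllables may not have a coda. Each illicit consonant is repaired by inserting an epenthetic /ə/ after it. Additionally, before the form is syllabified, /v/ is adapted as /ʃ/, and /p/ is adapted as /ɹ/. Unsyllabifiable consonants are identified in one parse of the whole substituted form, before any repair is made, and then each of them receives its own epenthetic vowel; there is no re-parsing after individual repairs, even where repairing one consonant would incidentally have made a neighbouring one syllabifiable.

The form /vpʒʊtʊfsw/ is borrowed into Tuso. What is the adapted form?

Substitution: /v/ → /ʃ/, /p/ → /ɹ/, giving /ʃɹʒʊtʊfsw/.
Under (C)(C)V, the unsyllabifiable consonants are /ʃ/, /f/, /s/, /w/ (no codas are permitted; onsets may contain at most 2 consonants).
Each unlicensed consonant becomes the onset of a new syllable: /ʃ/ → /ʃə/, /f/ → /fə/, /s/ → /sə/, /w/ → /wə/.

ʃəɹʒʊtʊfəsəwə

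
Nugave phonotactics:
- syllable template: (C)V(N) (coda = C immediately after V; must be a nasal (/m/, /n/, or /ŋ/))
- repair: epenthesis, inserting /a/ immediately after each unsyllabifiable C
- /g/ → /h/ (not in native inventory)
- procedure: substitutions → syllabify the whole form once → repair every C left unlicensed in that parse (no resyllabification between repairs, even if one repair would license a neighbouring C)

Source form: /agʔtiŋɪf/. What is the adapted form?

ahaʔatiŋɪfa

Substitution: /g/ → /h/, giving /ahʔtiŋɪf/.
The consonants /h/, /ʔ/, /f/ cannot be parsed into a legal (C)V(N) syllable (only a nasal (/m/, /n/, or /ŋ/) is licensed in coda position; onsets are limited to one consonant).
Inserting the epenthetic vowel yields /h/ → /ha/, /ʔ/ → /ʔa/, /f/ → /fa/.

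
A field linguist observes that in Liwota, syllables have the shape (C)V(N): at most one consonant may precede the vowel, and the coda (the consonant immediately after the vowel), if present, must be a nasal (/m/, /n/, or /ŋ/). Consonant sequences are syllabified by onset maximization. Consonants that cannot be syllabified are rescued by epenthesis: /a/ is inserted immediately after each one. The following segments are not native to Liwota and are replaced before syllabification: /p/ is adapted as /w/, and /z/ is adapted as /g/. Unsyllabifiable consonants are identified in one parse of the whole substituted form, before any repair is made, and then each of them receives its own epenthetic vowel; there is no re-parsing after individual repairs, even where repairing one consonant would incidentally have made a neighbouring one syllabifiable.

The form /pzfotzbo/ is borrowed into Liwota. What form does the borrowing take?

Substitution: /p/ → /w/, /z/ → /g/, giving /wgfotgbo/.
Under (C)V(N), the unsyllabifiable consonants are /w/, /g/, /t/, /g/ (only a nasal (/m/, /n/, or /ŋ/) is licensed in coda position; onsets are limited to one consonant).
Inserting the epenthetic vowel yields /w/ → /wa/, /g/ → /ga/, /t/ → /ta/, /g/ → /ga/.

wagafotagabo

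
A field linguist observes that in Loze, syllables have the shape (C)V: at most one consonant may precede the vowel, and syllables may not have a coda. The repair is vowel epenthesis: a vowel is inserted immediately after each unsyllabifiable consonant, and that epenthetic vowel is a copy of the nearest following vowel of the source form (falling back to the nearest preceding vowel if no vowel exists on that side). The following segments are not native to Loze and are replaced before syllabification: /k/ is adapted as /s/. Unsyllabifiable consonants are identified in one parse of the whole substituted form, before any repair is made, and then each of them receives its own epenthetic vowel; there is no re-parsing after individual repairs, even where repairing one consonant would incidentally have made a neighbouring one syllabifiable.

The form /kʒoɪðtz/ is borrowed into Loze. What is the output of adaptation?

Substitution: /k/ → /s/, giving /sʒoɪðtz/.
The consonants /s/, /ð/, /t/, /z/ cannot be parsed into a legal (C)V syllable (no codas are permitted; onsets are limited to one consonant).
Inserting the epenthetic vowel yields /s/ → /so/, /ð/ → /ðɪ/, /t/ → /tɪ/, /z/ → /zɪ/.

soʒoɪðɪtɪzɪ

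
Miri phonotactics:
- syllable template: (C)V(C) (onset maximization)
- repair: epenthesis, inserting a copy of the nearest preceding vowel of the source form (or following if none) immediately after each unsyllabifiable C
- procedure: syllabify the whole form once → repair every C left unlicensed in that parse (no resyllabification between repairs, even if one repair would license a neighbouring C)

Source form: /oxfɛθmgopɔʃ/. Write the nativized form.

Under (C)V(C), the unsyllabifiable consonants are /m/ (at most one coda consonant is licensed; onsets are limited to one consonant).
Inserting the epenthetic vowel yields /m/ → /mɛ/.

oxfɛθmɛgopɔʃ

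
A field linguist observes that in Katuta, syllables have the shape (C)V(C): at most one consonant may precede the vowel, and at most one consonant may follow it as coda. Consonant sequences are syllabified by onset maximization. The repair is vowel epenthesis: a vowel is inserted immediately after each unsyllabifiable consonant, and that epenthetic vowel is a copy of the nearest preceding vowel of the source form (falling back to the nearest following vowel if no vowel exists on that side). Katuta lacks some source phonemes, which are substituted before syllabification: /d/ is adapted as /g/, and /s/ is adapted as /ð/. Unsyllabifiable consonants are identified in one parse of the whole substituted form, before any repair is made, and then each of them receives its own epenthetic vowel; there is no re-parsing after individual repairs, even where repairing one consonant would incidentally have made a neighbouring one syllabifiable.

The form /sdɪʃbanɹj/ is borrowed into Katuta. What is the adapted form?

ðɪgɪʃbanɹaja

Substitution: /s/ → /ð/, /d/ → /g/, giving /ðgɪʃbanɹj/.
Syllabifying with onset maximization leaves /ð/, /ɹ/, /j/ stranded (at most one coda consonant is licensed; onsets are limited to one consonant).
Each unlicensed consonant becomes the onset of a new syllable: /ð/ → /ðɪ/, /ɹ/ → /ɹa/, /j/ → /ja/.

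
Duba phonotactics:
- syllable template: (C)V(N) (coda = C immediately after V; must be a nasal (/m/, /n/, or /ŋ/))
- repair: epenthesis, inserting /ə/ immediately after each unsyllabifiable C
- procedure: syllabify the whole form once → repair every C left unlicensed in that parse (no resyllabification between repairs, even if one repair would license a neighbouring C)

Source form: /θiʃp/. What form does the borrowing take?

θiʃəpə

Under (C)V(N), the unsyllabifiable consonants are /ʃ/, /p/ (only a nasal (/m/, /n/, or /ŋ/) is licensed in coda position; onsets are limited to one consonant).
Each unlicensed consonant becomes the onset of a new syllable: /ʃ/ → /ʃə/, /p/ → /pə/.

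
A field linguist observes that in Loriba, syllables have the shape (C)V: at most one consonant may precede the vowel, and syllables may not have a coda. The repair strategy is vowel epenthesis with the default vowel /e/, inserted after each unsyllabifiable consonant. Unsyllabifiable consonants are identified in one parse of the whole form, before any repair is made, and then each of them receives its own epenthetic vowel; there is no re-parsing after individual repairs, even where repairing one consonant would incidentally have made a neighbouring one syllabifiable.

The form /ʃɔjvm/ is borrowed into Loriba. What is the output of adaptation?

The consonants /j/, /v/, /m/ cannot be parsed into a legal (C)V syllable (no codas are permitted; onsets are limited to one consonant).
Inserting the epenthetic vowel yields /j/ → /je/, /v/ → /ve/, /m/ → /me/.

ʃɔjeveme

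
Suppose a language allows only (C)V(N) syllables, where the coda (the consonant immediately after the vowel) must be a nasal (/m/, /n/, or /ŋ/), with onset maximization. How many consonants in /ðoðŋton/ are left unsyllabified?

2

Under (C)V(N), the unsyllabifiable consonants are /ð/, /ŋ/ (only a nasal (/m/, /n/, or /ŋ/) is licensed in coda position; onsets are limited to one consonant).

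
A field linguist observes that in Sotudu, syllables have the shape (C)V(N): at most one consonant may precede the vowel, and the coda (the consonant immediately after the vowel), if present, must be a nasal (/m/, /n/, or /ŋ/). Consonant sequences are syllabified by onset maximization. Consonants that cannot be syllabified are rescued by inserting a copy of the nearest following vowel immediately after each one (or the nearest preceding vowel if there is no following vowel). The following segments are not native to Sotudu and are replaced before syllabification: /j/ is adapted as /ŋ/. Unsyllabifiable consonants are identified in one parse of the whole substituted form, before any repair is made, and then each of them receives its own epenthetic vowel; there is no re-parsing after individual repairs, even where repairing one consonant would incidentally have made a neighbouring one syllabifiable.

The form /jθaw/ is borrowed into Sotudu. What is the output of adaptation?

Substitution: /j/ → /ŋ/, giving /ŋθaw/.
Under (C)V(N), the unsyllabifiable consonants are /ŋ/, /w/ (only a nasal (/m/, /n/, or /ŋ/) is licensed in coda position; onsets are limited to one consonant).
Inserting the epenthetic vowel yields /ŋ/ → /ŋa/, /w/ → /wa/.

ŋaθawa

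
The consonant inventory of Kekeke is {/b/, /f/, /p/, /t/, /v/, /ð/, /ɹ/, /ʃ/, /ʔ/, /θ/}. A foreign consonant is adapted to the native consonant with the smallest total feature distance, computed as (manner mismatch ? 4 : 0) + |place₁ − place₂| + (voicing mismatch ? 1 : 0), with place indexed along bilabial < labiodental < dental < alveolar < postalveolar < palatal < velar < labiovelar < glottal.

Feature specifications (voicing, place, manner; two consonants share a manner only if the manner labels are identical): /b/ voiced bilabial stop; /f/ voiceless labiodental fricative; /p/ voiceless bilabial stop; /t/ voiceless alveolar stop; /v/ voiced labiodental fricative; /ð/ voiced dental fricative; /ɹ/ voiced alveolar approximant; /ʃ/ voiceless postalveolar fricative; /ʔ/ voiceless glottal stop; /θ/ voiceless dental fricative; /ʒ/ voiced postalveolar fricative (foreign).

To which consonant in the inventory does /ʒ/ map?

ʃ

/ʃ/ is closest: same manner (fricative), place distance 0 (postalveolar→postalveolar), voicing differs (+1); total 1. Next closest is /ð/ at distance 2.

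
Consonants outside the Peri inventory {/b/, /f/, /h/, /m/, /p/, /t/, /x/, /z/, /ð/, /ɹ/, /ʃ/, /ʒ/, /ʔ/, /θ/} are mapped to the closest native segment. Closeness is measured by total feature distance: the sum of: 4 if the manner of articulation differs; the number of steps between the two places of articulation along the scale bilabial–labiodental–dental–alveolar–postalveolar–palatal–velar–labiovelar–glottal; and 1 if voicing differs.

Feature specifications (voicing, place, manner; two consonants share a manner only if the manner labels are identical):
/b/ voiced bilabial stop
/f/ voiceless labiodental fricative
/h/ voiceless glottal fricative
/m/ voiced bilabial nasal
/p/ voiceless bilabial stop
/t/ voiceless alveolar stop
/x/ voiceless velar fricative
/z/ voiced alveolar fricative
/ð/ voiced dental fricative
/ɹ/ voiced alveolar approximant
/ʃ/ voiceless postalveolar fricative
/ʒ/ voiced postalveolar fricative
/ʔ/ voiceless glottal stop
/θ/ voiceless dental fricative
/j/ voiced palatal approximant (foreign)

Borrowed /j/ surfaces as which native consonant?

/ɹ/ is closest: same manner (approximant), place distance 2 (palatal→alveolar), same voicing; total 2. Next closest is /ʒ/ at distance 5.

ɹ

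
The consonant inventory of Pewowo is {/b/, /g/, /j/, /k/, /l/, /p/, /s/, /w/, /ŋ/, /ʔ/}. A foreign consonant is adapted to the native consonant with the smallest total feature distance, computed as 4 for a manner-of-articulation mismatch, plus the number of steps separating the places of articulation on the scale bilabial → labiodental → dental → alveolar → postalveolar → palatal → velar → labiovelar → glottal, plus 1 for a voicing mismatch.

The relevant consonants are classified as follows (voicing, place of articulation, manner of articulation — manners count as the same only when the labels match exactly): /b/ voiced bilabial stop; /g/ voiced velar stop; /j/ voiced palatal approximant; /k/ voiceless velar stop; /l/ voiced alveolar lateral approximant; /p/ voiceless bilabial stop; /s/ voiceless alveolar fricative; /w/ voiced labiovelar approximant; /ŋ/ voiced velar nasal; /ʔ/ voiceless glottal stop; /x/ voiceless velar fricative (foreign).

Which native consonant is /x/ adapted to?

s

/s/ is closest: same manner (fricative), place distance 3 (velar→alveolar), same voicing; total 3. Next closest is /k/ at distance 4.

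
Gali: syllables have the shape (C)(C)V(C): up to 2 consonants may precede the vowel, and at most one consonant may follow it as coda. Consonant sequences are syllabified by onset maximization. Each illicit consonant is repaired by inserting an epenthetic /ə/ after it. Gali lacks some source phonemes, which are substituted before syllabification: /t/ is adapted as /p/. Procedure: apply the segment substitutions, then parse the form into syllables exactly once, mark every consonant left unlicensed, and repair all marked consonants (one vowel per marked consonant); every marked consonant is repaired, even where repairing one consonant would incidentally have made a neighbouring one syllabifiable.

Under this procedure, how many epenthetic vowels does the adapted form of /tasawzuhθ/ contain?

1

After substitution the input is /pasawzuhθ/.
The unsyllabifiable consonants are /θ/; each receives one epenthetic vowel.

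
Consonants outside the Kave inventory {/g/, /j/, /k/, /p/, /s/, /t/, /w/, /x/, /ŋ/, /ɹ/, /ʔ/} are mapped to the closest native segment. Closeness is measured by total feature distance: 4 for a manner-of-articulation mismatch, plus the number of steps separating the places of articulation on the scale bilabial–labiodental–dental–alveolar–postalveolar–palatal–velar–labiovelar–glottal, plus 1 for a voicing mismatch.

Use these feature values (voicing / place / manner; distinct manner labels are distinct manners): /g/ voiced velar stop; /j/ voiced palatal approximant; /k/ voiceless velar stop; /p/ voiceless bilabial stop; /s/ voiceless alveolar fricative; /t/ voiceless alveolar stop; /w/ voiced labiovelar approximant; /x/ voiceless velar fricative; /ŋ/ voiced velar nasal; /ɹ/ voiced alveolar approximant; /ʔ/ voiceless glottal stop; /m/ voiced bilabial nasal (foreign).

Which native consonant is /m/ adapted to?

/p/ is closest: manner differs (nasal→stop, +4), place distance 0 (bilabial→bilabial), voicing differs (+1); total 5. Next closest is /ŋ/ at distance 6.

p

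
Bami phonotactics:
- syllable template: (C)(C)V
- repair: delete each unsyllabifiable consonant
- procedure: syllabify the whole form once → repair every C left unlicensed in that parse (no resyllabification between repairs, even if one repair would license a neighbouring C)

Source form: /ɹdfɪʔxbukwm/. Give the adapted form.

Syllabifying with onset maximization leaves /ɹ/, /ʔ/, /k/, /w/, /m/ stranded (no codas are permitted; onsets may contain at most 2 consonants).
Deleting the stranded consonants removes /ɹ/, /ʔ/, /k/, /w/, /m/.

dfɪxbu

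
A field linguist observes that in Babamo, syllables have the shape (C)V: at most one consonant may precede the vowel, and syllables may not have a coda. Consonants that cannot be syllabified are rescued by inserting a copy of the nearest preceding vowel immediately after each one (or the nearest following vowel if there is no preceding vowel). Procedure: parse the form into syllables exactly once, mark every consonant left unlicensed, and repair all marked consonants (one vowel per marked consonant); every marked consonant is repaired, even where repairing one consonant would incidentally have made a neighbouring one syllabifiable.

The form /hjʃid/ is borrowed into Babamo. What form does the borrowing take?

hijiʃidi

Syllabifying with onset maximization leaves /h/, /j/, /d/ stranded (no codas are permitted; onsets are limited to one consonant).
Epenthesis after each stranded consonant: /h/ → /hi/, /j/ → /ji/, /d/ → /di/.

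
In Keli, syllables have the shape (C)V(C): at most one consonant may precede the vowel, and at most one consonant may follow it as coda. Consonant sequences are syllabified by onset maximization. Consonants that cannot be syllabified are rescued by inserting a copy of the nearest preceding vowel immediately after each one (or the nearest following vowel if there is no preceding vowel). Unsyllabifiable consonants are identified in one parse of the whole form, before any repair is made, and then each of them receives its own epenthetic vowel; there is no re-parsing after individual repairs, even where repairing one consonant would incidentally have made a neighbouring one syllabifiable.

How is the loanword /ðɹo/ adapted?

Under (C)V(C), the unsyllabifiable consonants are /ð/ (at most one coda consonant is licensed; onsets are limited to one consonant).
Epenthesis after each stranded consonant: /ð/ → /ðo/.

ðoɹo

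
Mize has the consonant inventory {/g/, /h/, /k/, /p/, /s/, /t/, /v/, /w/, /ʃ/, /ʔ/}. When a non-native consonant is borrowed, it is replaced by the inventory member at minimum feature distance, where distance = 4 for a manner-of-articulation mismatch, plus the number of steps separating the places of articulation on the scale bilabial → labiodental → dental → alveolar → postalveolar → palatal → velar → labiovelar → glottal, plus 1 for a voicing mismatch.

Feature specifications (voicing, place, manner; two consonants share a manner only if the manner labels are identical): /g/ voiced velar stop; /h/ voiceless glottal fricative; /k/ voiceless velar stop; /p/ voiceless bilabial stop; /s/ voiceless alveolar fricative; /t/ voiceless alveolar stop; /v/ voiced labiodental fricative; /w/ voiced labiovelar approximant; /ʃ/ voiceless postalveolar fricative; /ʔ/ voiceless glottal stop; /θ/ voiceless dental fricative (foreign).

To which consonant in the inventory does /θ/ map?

s

/s/ is closest: same manner (fricative), place distance 1 (dental→alveolar), same voicing; total 1. Next closest is /v/ at distance 2.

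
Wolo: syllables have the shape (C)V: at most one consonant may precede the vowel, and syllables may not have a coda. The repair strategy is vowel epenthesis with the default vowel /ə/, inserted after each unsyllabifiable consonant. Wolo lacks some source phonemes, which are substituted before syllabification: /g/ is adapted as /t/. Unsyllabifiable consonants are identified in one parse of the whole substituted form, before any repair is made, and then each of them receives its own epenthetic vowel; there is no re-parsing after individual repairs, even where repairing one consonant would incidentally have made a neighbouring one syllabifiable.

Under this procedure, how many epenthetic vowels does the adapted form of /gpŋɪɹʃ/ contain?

After substitution the input is /tpŋɪɹʃ/.
The unsyllabifiable consonants are /t/, /p/, /ɹ/, /ʃ/; each receives one epenthetic vowel.

4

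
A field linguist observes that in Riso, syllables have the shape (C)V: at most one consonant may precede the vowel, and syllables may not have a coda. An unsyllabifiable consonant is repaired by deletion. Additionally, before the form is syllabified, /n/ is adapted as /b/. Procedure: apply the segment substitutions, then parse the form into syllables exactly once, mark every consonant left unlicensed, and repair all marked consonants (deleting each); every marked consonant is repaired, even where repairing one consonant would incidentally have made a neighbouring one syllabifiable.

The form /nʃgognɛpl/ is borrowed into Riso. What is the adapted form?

gobɛ

Substitution: /n/ → /b/, giving /bʃgogbɛpl/.
Under (C)V, the unsyllabifiable consonants are /b/, /ʃ/, /g/, /p/, /l/ (no codas are permitted; onsets are limited to one consonant).
Deletion applies to /b/, /ʃ/, /g/, /p/, /l/.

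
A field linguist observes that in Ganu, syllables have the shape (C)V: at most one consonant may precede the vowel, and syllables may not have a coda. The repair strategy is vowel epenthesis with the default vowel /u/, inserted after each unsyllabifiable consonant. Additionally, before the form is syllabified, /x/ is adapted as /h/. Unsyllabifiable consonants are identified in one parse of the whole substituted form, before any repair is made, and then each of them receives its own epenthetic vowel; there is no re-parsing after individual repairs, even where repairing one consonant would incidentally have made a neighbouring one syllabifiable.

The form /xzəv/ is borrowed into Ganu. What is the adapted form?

Substitution: /x/ → /h/, giving /hzəv/.
Syllabifying with onset maximization leaves /h/, /v/ stranded (no codas are permitted; onsets are limited to one consonant).
Epenthesis after each stranded consonant: /h/ → /hu/, /v/ → /vu/.

huzəvu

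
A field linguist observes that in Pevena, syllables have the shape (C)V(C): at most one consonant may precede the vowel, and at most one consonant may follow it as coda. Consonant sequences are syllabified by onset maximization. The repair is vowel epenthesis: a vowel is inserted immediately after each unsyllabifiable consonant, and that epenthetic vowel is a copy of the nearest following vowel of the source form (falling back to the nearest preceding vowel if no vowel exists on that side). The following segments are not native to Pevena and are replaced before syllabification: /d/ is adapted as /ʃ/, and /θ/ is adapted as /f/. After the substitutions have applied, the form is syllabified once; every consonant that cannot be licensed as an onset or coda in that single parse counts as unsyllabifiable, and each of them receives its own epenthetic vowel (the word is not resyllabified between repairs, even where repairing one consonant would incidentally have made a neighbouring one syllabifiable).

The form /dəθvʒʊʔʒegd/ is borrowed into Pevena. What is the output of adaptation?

Substitution: /d/ → /ʃ/, /θ/ → /f/, giving /ʃəfvʒʊʔʒegʃ/.
The consonants /v/, /ʃ/ cannot be parsed into a legal (C)V(C) syllable (at most one coda consonant is licensed; onsets are limited to one consonant).
Inserting the epenthetic vowel yields /v/ → /vʊ/, /ʃ/ → /ʃe/.

ʃəfvʊʒʊʔʒegʃe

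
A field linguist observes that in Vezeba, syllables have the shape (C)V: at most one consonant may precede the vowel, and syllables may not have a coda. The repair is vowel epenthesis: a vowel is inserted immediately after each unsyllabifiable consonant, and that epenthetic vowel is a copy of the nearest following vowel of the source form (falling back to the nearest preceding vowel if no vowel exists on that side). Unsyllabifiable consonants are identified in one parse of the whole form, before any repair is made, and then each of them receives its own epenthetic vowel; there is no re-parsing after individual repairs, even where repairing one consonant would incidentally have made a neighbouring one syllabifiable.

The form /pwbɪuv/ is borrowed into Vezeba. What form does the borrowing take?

Syllabifying with onset maximization leaves /p/, /w/, /v/ stranded (no codas are permitted; onsets are limited to one consonant).
Inserting the epenthetic vowel yields /p/ → /pɪ/, /w/ → /wɪ/, /v/ → /vu/.

pɪwɪbɪuvu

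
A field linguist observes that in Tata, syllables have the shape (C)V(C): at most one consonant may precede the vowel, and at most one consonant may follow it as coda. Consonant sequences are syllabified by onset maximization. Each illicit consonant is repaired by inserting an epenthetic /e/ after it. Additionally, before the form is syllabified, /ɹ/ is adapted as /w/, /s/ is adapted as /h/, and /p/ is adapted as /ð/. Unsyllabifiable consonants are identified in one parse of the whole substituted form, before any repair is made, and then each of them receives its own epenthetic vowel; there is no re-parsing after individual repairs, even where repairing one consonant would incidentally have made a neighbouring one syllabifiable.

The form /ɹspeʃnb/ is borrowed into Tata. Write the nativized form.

weheðeʃnebe

Substitution: /ɹ/ → /w/, /s/ → /h/, /p/ → /ð/, giving /whðeʃnb/.
Under (C)V(C), the unsyllabifiable consonants are /w/, /h/, /n/, /b/ (at most one coda consonant is licensed; onsets are limited to one consonant).
Each unlicensed consonant becomes the onset of a new syllable: /w/ → /we/, /h/ → /he/, /n/ → /ne/, /b/ → /be/.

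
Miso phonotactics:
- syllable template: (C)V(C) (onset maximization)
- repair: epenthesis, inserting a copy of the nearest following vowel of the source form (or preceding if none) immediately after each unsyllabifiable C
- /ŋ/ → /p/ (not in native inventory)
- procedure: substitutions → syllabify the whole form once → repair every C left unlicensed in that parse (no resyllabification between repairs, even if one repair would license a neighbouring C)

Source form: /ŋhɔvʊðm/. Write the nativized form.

Substitution: /ŋ/ → /p/, giving /phɔvʊðm/.
Syllabifying with onset maximization leaves /p/, /m/ stranded (at most one coda consonant is licensed; onsets are limited to one consonant).
Epenthesis after each stranded consonant: /p/ → /pɔ/, /m/ → /mʊ/.

pɔhɔvʊðmʊ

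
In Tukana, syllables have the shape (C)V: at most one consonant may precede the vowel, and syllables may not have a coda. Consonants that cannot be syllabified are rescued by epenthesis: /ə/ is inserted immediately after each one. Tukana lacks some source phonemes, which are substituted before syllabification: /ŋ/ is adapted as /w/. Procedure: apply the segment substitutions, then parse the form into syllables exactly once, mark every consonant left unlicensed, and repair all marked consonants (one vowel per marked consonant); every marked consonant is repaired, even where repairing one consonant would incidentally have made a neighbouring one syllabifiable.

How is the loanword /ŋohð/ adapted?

Substitution: /ŋ/ → /w/, giving /wohð/.
The consonants /h/, /ð/ cannot be parsed into a legal (C)V syllable (no codas are permitted; onsets are limited to one consonant).
Epenthesis after each stranded consonant: /h/ → /hə/, /ð/ → /ðə/.

wohəðə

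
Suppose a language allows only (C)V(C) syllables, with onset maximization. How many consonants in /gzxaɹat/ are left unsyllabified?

The consonants /g/, /z/ cannot be parsed into a legal (C)V(C) syllable (at most one coda consonant is licensed; onsets are limited to one consonant).

2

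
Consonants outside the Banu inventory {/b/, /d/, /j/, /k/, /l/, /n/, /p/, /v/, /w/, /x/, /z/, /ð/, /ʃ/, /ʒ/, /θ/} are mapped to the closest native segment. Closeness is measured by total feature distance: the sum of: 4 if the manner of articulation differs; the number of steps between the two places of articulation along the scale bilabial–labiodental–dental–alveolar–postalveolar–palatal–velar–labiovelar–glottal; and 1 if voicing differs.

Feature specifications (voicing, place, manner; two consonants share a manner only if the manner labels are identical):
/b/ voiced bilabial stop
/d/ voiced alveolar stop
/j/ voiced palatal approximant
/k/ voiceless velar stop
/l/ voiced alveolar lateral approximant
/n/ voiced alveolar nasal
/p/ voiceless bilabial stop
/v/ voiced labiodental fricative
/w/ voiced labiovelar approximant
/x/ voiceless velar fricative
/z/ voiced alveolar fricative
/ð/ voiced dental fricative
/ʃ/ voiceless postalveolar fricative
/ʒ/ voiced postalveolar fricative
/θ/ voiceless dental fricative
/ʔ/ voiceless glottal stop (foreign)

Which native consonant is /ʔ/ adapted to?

/k/ is closest: same manner (stop), place distance 2 (glottal→velar), same voicing; total 2. Next closest is /d/ at distance 6.

k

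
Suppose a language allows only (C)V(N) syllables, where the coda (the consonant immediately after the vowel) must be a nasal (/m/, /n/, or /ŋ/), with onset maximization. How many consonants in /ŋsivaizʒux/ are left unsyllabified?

Under (C)V(N), the unsyllabifiable consonants are /ŋ/, /z/, /x/ (only a nasal (/m/, /n/, or /ŋ/) is licensed in coda position; onsets are limited to one consonant).

3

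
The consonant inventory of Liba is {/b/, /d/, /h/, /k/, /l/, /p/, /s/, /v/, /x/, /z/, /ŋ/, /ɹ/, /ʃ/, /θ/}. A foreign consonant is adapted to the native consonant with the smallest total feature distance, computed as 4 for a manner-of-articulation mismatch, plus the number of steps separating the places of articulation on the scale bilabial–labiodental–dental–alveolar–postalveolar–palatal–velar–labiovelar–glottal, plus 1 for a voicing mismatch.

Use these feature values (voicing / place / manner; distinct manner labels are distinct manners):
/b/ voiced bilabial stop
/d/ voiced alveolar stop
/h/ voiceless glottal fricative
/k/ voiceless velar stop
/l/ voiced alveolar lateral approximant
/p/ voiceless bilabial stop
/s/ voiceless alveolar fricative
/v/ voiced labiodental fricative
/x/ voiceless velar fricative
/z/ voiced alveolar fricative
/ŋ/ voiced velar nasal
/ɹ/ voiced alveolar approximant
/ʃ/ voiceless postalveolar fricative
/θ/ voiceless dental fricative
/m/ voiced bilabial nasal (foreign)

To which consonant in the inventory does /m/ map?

b

/b/ is closest: manner differs (nasal→stop, +4), place distance 0 (bilabial→bilabial), same voicing; total 4. Next closest is /p/ at distance 5.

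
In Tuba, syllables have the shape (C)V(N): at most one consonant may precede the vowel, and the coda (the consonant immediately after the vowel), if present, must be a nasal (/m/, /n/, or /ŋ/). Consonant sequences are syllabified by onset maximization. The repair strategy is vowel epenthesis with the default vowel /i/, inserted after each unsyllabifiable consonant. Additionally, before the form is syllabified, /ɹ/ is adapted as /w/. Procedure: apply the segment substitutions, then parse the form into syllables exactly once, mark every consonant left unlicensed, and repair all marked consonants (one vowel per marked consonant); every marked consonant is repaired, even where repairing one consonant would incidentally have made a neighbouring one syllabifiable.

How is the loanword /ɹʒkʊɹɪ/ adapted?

wiʒikʊwɪ

Substitution: /ɹ/ → /w/, giving /wʒkʊwɪ/.
Syllabifying with onset maximization leaves /w/, /ʒ/ stranded (only a nasal (/m/, /n/, or /ŋ/) is licensed in coda position; onsets are limited to one consonant).
Inserting the epenthetic vowel yields /w/ → /wi/, /ʒ/ → /ʒi/.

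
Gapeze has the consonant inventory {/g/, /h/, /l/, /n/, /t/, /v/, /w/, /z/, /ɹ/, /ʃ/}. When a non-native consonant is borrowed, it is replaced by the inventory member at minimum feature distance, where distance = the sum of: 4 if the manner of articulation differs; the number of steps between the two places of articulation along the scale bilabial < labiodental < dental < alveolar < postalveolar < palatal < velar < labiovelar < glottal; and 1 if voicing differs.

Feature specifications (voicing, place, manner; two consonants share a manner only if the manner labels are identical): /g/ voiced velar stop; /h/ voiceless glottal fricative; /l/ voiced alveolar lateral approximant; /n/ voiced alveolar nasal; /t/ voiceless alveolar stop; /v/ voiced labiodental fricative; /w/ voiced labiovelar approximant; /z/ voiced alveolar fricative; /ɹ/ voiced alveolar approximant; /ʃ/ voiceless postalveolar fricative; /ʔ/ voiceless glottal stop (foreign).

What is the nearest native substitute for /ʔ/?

g

/g/ is closest: same manner (stop), place distance 2 (glottal→velar), voicing differs (+1); total 3. Next closest is /h/ at distance 4.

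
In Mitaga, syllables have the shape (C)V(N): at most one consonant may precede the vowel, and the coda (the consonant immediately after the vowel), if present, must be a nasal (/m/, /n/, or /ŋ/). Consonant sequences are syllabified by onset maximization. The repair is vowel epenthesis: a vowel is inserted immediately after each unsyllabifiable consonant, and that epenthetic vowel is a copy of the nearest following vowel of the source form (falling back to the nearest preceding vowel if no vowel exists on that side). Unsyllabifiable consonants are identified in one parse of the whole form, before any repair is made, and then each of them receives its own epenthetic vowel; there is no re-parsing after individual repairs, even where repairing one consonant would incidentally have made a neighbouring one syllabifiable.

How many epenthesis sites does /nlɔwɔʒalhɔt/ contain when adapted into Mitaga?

3

The unsyllabifiable consonants are /n/, /l/, /t/; each receives one epenthetic vowel.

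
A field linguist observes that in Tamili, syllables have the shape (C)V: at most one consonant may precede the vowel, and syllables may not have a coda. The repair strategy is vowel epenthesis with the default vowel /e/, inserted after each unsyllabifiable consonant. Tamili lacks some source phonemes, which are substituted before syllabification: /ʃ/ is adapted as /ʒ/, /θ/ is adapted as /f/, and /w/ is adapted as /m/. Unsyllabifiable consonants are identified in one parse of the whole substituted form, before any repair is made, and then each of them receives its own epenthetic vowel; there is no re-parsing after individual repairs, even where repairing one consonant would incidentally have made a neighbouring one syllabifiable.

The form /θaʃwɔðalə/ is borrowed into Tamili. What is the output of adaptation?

Substitution: /θ/ → /f/, /ʃ/ → /ʒ/, /w/ → /m/, giving /faʒmɔðalə/.
The consonants /ʒ/ cannot be parsed into a legal (C)V syllable (no codas are permitted; onsets are limited to one consonant).
Epenthesis after each stranded consonant: /ʒ/ → /ʒe/.

faʒemɔðalə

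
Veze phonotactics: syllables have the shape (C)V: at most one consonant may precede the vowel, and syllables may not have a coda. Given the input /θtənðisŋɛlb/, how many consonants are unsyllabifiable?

5

Under (C)V, the unsyllabifiable consonants are /θ/, /n/, /s/, /l/, /b/ (no codas are permitted; onsets are limited to one consonant).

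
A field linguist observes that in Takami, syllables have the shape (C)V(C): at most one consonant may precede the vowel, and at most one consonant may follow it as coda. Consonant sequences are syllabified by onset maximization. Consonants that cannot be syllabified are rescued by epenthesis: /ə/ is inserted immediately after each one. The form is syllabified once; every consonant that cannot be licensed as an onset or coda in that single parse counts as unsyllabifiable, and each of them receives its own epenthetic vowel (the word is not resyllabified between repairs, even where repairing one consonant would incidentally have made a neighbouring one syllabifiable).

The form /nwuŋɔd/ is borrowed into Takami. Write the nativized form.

nəwuŋɔd

Under (C)V(C), the unsyllabifiable consonants are /n/ (at most one coda consonant is licensed; onsets are limited to one consonant).
Epenthesis after each stranded consonant: /n/ → /nə/.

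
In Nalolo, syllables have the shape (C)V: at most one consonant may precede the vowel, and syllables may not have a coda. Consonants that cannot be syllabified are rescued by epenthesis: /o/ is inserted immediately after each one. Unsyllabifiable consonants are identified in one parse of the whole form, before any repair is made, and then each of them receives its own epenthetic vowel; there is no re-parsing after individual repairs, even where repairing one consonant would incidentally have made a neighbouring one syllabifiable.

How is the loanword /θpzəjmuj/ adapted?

The consonants /θ/, /p/, /j/, /j/ cannot be parsed into a legal (C)V syllable (no codas are permitted; onsets are limited to one consonant).
Epenthesis after each stranded consonant: /θ/ → /θo/, /p/ → /po/, /j/ → /jo/, /j/ → /jo/.

θopozəjomujo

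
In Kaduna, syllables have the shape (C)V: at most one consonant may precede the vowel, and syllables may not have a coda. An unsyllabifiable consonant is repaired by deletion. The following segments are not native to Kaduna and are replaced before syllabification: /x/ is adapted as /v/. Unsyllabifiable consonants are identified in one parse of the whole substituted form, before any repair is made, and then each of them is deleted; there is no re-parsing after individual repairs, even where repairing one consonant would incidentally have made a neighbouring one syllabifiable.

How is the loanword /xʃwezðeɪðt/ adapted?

weðeɪ

Substitution: /x/ → /v/, giving /vʃwezðeɪðt/.
Syllabifying with onset maximization leaves /v/, /ʃ/, /z/, /ð/, /t/ stranded (no codas are permitted; onsets are limited to one consonant).
Deleting the stranded consonants removes /v/, /ʃ/, /z/, /ð/, /t/.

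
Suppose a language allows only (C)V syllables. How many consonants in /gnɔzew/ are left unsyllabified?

2

Syllabifying with onset maximization leaves /g/, /w/ stranded (no codas are permitted; onsets are limited to one consonant).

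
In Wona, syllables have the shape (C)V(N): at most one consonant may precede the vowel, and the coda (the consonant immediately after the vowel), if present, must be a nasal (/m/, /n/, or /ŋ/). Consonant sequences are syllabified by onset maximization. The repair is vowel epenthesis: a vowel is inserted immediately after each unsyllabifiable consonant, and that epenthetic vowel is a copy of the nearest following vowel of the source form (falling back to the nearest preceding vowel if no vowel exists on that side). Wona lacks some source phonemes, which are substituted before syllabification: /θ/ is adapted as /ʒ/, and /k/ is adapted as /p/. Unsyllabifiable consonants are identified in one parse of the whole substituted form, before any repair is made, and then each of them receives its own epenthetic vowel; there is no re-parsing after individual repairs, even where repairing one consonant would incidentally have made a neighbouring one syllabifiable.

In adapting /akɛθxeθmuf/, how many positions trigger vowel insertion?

3

After substitution the input is /apɛʒxeʒmuf/.
The unsyllabifiable consonants are /ʒ/, /ʒ/, /f/; each receives one epenthetic vowel.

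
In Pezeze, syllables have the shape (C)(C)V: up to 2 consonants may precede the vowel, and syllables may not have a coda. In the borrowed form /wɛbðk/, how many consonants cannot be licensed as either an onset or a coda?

3

The consonants /b/, /ð/, /k/ cannot be parsed into a legal (C)(C)V syllable (no codas are permitted; onsets may contain at most 2 consonants).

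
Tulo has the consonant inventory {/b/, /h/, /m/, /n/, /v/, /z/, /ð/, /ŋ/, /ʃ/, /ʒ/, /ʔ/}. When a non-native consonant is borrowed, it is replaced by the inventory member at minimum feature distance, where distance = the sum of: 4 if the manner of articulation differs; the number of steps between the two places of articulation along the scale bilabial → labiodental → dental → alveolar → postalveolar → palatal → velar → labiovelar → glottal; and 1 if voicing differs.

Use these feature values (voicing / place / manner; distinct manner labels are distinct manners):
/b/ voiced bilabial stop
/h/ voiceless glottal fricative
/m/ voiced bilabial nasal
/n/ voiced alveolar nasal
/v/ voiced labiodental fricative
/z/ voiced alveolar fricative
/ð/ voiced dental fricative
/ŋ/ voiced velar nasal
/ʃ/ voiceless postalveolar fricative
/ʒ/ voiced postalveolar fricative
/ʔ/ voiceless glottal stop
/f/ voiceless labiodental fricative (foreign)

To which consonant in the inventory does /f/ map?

v

/v/ is closest: same manner (fricative), place distance 0 (labiodental→labiodental), voicing differs (+1); total 1. Next closest is /ð/ at distance 2.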